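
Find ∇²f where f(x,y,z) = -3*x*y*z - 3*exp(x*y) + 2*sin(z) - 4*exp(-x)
-3*x**2*exp(x*y) - 3*y**2*exp(x*y) - 2*sin(z) - 4*exp(-x)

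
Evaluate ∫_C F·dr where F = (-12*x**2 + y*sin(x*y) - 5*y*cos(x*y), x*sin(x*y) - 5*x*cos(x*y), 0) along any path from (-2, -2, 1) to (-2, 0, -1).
5*sin(4) - 1 + cos(4)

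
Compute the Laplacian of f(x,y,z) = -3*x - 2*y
0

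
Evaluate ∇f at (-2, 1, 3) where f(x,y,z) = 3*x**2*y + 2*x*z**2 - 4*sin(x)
(6 - 4*cos(2), 12, -24)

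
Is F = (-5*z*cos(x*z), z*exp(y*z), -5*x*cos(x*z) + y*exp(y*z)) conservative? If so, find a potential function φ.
Yes, F is conservative. φ = exp(y*z) - 5*sin(x*z)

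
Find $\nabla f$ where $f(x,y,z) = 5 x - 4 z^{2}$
(5, 0, -8*z)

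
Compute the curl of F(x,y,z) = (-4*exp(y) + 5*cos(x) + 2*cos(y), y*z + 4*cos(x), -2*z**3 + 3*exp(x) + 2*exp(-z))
(-y, -3*exp(x), 4*exp(y) - 4*sin(x) + 2*sin(y))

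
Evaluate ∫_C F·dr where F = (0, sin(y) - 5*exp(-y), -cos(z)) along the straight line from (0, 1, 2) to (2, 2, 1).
(-5*E + 5 + sqrt(2)*(cos(pi/4 + 1) - cos(pi/4 + 2))*exp(2))*exp(-2)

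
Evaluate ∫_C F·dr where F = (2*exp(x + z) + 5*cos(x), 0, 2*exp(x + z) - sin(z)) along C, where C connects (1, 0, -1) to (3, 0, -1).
-5*sin(1) - 2 + 5*sin(3) + 2*exp(2)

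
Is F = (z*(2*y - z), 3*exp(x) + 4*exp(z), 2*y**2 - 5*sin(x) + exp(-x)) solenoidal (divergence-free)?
Yes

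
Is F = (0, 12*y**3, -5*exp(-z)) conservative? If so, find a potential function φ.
Yes, F is conservative. φ = 3*y**4 + 5*exp(-z)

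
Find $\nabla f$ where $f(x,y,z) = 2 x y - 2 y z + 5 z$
(2*y, 2*x - 2*z, 5 - 2*y)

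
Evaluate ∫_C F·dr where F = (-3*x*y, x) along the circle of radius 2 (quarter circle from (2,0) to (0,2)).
pi + 8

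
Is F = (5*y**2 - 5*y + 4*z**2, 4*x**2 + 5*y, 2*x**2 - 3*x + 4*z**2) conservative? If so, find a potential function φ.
No, ∇×F = (0, -4*x + 8*z + 3, 8*x - 10*y + 5) ≠ 0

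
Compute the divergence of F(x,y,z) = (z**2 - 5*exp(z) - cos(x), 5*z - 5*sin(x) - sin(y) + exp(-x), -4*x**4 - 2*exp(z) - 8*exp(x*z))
-8*x*exp(x*z) - 2*exp(z) + sin(x) - cos(y)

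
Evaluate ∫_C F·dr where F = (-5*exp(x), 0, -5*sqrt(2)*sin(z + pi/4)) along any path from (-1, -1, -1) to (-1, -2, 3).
5*sqrt(2)*(-sin(pi/4 + 1) + cos(pi/4 + 3))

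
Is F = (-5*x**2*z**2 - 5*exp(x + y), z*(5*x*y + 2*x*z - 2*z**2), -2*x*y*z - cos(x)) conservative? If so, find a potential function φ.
No, ∇×F = (-5*x*y - 6*x*z + 6*z**2, -10*x**2*z + 2*y*z - sin(x), z*(5*y + 2*z) + 5*exp(x + y)) ≠ 0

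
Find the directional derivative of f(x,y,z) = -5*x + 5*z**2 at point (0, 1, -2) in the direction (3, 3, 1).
-35*sqrt(19)/19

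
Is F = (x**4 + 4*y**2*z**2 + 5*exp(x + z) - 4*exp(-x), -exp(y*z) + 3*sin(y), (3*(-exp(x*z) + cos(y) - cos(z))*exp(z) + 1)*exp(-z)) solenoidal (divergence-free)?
No, ∇·F = 4*x**3 - 3*x*exp(x*z) - z*exp(y*z) + 5*exp(x + z) + 3*sin(z) + 3*cos(y) - exp(-z) + 4*exp(-x)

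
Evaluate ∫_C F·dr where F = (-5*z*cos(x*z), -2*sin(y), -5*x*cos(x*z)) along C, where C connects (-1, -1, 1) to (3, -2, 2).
-5*sin(1) - 2*cos(1) + 2*cos(2) - 5*sin(6)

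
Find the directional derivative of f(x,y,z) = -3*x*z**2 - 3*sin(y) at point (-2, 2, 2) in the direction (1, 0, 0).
-12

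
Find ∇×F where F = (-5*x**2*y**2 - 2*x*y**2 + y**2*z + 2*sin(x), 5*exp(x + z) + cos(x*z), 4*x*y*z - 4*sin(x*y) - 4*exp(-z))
(4*x*z + x*sin(x*z) - 4*x*cos(x*y) - 5*exp(x + z), y*(y - 4*z + 4*cos(x*y)), 10*x**2*y + 4*x*y - 2*y*z - z*sin(x*z) + 5*exp(x + z))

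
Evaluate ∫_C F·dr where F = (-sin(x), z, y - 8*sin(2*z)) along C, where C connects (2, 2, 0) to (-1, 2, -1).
-6 + 3*cos(2) + cos(1)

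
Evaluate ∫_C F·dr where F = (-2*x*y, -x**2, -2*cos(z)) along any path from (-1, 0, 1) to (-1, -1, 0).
1 + 2*sin(1)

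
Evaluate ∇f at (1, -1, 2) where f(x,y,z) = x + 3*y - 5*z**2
(1, 3, -20)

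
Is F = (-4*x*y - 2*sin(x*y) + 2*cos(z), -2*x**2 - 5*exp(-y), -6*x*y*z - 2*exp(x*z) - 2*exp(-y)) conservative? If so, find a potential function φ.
No, ∇×F = (-6*x*z + 2*exp(-y), 6*y*z + 2*z*exp(x*z) - 2*sin(z), 2*x*cos(x*y)) ≠ 0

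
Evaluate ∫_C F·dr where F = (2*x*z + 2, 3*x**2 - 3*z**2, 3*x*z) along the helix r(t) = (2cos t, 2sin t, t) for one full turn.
-20*pi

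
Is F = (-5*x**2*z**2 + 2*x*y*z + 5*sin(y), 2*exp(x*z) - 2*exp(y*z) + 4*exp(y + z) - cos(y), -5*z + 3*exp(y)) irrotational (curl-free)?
No, ∇×F = (-2*x*exp(x*z) + 2*y*exp(y*z) + 3*exp(y) - 4*exp(y + z), 2*x*(-5*x*z + y), -2*x*z + 2*z*exp(x*z) - 5*cos(y))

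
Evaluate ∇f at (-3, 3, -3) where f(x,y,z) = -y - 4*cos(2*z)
(0, -1, -8*sin(6))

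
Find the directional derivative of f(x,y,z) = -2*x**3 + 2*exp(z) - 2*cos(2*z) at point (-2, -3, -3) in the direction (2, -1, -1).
sqrt(6)*(-24*exp(3) + 2*exp(3)*sin(6) - 1)*exp(-3)/3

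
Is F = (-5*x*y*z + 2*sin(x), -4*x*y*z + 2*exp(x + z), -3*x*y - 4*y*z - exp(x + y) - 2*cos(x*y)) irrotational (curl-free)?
No, ∇×F = (4*x*y + 2*x*sin(x*y) - 3*x - 4*z - exp(x + y) - 2*exp(x + z), -5*x*y - 2*y*sin(x*y) + 3*y + exp(x + y), 5*x*z - 4*y*z + 2*exp(x + z))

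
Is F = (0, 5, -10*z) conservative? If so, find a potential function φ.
Yes, F is conservative. φ = 5*y - 5*z**2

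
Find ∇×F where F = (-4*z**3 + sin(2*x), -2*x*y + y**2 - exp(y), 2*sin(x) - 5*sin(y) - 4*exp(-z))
(-5*cos(y), -12*z**2 - 2*cos(x), -2*y)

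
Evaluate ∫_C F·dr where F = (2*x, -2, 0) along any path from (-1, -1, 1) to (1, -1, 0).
0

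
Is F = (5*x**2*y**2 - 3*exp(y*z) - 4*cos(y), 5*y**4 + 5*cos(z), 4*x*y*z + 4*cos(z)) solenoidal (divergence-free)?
No, ∇·F = 10*x*y**2 + 4*x*y + 20*y**3 - 4*sin(z)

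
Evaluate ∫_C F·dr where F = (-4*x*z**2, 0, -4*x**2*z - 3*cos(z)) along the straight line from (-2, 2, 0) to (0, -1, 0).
0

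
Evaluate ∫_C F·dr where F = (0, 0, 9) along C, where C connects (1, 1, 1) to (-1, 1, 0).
-9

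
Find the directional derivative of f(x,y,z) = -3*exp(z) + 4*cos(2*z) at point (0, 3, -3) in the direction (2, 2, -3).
3*sqrt(17)*(3 - 8*exp(3)*sin(6))*exp(-3)/17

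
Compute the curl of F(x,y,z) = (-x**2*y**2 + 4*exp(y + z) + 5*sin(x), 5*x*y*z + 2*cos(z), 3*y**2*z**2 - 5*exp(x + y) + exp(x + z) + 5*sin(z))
(-5*x*y + 6*y*z**2 - 5*exp(x + y) + 2*sin(z), 5*exp(x + y) - exp(x + z) + 4*exp(y + z), 2*x**2*y + 5*y*z - 4*exp(y + z))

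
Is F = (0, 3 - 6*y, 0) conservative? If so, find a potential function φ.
Yes, F is conservative. φ = 3*y*(1 - y)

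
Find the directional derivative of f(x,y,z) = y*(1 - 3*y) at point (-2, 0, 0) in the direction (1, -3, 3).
-3*sqrt(19)/19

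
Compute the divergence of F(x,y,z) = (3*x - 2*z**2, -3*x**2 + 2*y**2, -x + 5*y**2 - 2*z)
4*y + 1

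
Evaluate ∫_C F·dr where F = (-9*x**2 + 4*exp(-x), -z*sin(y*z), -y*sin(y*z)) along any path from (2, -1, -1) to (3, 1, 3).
-57 + cos(3) - cos(1) - 4*exp(-3) + 4*exp(-2)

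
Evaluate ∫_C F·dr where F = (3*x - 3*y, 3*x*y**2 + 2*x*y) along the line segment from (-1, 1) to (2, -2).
15/4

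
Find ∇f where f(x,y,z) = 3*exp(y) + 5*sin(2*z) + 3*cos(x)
(-3*sin(x), 3*exp(y), 10*cos(2*z))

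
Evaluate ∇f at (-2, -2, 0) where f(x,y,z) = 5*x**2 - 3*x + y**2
(-23, -4, 0)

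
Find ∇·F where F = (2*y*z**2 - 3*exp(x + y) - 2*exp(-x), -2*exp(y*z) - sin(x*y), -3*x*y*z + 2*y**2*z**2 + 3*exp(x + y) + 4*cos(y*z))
-3*x*y - x*cos(x*y) + 4*y**2*z - 4*y*sin(y*z) - 2*z*exp(y*z) - 3*exp(x + y) + 2*exp(-x)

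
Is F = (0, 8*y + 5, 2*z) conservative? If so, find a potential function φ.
Yes, F is conservative. φ = 4*y**2 + 5*y + z**2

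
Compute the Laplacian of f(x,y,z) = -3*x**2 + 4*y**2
2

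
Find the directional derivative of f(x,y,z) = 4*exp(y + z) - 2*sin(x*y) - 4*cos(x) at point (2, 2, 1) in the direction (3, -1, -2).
2*sqrt(14)*(-3*exp(3) - 2*cos(4) + 3*sin(2))/7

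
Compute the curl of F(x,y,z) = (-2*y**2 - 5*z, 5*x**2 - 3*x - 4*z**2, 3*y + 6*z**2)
(8*z + 3, -5, 10*x + 4*y - 3)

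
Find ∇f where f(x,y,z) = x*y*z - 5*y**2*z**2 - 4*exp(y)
(y*z, x*z - 10*y*z**2 - 4*exp(y), y*(x - 10*y*z))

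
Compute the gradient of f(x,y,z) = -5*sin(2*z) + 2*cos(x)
(-2*sin(x), 0, -10*cos(2*z))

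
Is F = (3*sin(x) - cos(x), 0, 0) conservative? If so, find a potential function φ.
Yes, F is conservative. φ = -sin(x) - 3*cos(x)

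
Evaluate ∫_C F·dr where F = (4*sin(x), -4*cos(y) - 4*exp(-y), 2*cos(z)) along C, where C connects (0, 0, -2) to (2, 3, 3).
-2*sin(3) + 4*exp(-3) - 4*cos(2) + 2*sin(2)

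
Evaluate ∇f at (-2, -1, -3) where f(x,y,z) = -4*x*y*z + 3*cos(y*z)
(-12, -24 + 9*sin(3), -8 + 3*sin(3))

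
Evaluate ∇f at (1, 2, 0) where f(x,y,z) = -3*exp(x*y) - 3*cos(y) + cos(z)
(-6*exp(2), -3*exp(2) + 3*sin(2), 0)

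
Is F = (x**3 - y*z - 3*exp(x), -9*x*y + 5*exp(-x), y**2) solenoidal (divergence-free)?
No, ∇·F = 3*x**2 - 9*x - 3*exp(x)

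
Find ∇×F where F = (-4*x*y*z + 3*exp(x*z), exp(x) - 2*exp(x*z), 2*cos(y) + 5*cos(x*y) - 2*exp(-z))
(2*x*exp(x*z) - 5*x*sin(x*y) - 2*sin(y), -4*x*y + 3*x*exp(x*z) + 5*y*sin(x*y), 4*x*z - 2*z*exp(x*z) + exp(x))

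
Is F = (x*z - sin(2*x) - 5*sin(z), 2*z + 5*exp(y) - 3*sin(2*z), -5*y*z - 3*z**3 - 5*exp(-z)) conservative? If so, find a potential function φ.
No, ∇×F = (-5*z + 6*cos(2*z) - 2, x - 5*cos(z), 0) ≠ 0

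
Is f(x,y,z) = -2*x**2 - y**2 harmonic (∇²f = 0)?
No, ∇²f = -6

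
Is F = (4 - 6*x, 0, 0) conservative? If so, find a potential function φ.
Yes, F is conservative. φ = x*(4 - 3*x)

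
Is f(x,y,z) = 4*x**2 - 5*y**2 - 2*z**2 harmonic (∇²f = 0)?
No, ∇²f = -6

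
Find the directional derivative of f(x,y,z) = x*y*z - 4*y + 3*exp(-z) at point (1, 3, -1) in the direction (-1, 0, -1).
3*sqrt(2)*E/2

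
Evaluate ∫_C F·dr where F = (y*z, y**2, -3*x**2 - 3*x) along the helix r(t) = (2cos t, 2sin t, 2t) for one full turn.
8*pi*(-pi - 3)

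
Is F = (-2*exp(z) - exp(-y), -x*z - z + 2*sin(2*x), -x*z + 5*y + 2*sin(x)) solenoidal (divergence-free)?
No, ∇·F = -x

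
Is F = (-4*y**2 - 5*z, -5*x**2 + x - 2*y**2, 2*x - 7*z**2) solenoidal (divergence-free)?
No, ∇·F = -4*y - 14*z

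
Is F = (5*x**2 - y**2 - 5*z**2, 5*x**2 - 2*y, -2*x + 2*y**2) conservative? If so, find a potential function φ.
No, ∇×F = (4*y, 2 - 10*z, 10*x + 2*y) ≠ 0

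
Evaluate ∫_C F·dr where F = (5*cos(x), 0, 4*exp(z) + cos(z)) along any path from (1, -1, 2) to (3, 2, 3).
-4*exp(2) - 5*sin(1) - sin(2) + 6*sin(3) + 4*exp(3)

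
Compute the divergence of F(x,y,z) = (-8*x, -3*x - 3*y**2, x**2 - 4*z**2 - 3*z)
-6*y - 8*z - 11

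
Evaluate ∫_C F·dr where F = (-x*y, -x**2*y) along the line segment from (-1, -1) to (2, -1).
3/2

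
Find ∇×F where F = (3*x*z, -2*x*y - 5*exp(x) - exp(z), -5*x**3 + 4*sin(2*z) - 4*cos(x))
(exp(z), 15*x**2 + 3*x - 4*sin(x), -2*y - 5*exp(x))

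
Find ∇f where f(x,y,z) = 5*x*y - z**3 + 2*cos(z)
(5*y, 5*x, -3*z**2 - 2*sin(z))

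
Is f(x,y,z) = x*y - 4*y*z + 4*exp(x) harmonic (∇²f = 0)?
No, ∇²f = 4*exp(x)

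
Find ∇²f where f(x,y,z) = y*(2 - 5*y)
-10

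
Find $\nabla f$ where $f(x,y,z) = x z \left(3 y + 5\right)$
(z*(3*y + 5), 3*x*z, x*(3*y + 5))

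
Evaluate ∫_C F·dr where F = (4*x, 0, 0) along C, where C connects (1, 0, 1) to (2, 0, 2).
6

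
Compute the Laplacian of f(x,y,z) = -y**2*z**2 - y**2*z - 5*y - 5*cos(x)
-2*y**2 - 2*z*(z + 1) + 5*cos(x)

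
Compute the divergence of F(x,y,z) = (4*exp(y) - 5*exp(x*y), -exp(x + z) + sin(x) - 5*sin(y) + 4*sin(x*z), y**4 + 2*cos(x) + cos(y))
-5*y*exp(x*y) - 5*cos(y)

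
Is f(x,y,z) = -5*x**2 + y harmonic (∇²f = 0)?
No, ∇²f = -10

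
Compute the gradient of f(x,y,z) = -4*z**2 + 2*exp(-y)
(0, -2*exp(-y), -8*z)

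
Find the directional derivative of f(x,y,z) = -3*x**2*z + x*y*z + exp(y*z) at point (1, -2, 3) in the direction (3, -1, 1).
5*sqrt(11)*(-16*exp(6) - 1)*exp(-6)/11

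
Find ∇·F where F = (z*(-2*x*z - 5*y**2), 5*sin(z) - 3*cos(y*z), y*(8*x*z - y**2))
8*x*y - 2*z**2 + 3*z*sin(y*z)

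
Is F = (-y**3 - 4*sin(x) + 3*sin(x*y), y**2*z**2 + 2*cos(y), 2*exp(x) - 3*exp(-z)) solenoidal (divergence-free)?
No, ∇·F = 2*y*z**2 + 3*y*cos(x*y) - 2*sin(y) - 4*cos(x) + 3*exp(-z)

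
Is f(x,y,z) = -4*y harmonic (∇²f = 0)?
Yes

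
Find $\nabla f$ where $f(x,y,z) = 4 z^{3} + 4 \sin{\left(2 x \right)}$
(8*cos(2*x), 0, 12*z**2)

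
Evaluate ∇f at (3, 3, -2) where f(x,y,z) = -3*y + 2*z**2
(0, -3, -8)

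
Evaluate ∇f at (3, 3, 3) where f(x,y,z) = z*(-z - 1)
(0, 0, -7)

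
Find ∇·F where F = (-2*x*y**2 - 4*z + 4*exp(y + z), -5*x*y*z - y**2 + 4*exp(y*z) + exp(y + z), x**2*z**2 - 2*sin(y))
2*x**2*z - 5*x*z - 2*y**2 - 2*y + 4*z*exp(y*z) + exp(y + z)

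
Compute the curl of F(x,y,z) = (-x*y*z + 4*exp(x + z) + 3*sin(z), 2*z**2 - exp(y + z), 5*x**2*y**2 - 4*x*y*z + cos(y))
(10*x**2*y - 4*x*z - 4*z + exp(y + z) - sin(y), -10*x*y**2 - x*y + 4*y*z + 4*exp(x + z) + 3*cos(z), x*z)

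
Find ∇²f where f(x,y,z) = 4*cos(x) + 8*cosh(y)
-4*cos(x) + 8*cosh(y)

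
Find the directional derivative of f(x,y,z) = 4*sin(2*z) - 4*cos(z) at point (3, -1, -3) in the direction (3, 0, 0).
0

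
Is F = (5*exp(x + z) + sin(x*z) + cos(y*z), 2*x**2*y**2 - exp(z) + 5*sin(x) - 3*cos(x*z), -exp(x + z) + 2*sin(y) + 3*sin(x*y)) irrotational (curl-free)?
No, ∇×F = (-3*x*sin(x*z) + 3*x*cos(x*y) + exp(z) + 2*cos(y), x*cos(x*z) - y*sin(y*z) - 3*y*cos(x*y) + 6*exp(x + z), 4*x*y**2 + 3*z*sin(x*z) + z*sin(y*z) + 5*cos(x))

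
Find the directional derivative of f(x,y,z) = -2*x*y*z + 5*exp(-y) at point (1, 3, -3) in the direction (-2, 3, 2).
15*sqrt(17)*(-2*exp(3) - 1)*exp(-3)/17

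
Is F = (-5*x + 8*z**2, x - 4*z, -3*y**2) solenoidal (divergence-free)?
No, ∇·F = -5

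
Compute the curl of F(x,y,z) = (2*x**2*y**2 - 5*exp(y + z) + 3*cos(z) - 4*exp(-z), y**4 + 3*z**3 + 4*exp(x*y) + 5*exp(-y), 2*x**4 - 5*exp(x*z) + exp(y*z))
(z*(-9*z + exp(y*z)), -8*x**3 + 5*z*exp(x*z) - 5*exp(y + z) - 3*sin(z) + 4*exp(-z), -4*x**2*y + 4*y*exp(x*y) + 5*exp(y + z))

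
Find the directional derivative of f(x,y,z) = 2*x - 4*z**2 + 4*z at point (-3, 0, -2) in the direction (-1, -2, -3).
-31*sqrt(14)/7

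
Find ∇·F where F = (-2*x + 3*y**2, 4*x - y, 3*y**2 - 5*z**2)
-10*z - 3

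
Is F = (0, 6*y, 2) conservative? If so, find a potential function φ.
Yes, F is conservative. φ = 3*y**2 + 2*z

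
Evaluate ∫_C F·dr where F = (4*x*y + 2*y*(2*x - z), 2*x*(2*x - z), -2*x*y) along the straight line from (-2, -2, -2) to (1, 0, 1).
16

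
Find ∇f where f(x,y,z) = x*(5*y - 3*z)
(5*y - 3*z, 5*x, -3*x)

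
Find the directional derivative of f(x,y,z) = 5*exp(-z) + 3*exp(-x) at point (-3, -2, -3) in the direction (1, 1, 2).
-13*sqrt(6)*exp(3)/6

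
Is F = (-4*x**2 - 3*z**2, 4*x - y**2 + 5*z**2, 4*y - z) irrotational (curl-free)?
No, ∇×F = (4 - 10*z, -6*z, 4)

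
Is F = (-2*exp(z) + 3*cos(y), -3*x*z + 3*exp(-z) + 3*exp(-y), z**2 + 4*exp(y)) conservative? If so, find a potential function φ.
No, ∇×F = (3*x + 4*exp(y) + 3*exp(-z), -2*exp(z), -3*z + 3*sin(y)) ≠ 0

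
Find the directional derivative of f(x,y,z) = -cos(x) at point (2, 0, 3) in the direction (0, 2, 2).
0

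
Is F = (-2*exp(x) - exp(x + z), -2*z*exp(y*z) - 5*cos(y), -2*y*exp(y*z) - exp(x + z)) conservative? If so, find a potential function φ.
Yes, F is conservative. φ = -2*exp(x) - 2*exp(y*z) - exp(x + z) - 5*sin(y)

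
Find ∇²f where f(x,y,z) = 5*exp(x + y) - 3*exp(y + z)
10*exp(x + y) - 6*exp(y + z)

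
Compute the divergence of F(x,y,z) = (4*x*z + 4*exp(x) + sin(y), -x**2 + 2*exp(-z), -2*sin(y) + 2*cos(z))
4*z + 4*exp(x) - 2*sin(z)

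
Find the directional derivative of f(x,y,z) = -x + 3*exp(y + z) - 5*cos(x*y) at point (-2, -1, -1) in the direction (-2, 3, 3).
sqrt(22)*(-10*exp(2)*sin(2) + exp(2) + 9)*exp(-2)/11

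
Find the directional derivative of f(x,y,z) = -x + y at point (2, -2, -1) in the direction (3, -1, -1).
-4*sqrt(11)/11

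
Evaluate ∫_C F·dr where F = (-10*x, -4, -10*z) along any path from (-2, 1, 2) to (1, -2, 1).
42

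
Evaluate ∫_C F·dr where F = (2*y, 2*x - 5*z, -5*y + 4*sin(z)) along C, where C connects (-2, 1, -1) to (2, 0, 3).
-1 + 4*cos(1) - 4*cos(3)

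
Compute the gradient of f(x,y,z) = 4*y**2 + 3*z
(0, 8*y, 3)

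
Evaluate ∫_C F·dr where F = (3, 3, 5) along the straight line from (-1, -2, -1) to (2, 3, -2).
19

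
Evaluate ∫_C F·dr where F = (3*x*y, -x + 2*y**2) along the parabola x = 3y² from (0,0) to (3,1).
157/15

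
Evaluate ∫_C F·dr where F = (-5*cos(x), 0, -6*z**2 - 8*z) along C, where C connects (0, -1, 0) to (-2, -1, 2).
-32 + 5*sin(2)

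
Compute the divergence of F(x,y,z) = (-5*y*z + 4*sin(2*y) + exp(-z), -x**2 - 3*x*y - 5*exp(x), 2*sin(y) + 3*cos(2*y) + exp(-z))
-3*x - exp(-z)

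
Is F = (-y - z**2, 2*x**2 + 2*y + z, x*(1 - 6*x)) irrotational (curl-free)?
No, ∇×F = (-1, 12*x - 2*z - 1, 4*x + 1)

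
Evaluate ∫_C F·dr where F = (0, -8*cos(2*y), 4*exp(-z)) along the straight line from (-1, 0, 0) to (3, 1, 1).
-4*sin(2) - 4*exp(-1) + 4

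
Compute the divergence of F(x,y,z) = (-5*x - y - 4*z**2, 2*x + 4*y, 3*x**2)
-1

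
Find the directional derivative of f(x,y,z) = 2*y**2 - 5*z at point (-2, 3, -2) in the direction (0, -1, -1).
-7*sqrt(2)/2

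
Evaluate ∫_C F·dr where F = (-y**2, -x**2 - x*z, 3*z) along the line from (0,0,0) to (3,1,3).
13/2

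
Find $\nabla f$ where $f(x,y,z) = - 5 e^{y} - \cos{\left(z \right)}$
(0, -5*exp(y), sin(z))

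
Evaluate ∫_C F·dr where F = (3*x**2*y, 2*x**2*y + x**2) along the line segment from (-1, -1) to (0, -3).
-1/6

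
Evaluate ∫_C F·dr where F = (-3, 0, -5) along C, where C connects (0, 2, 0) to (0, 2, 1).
-5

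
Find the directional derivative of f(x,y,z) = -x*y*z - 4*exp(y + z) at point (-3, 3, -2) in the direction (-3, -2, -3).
sqrt(22)*(-33 + 20*E)/22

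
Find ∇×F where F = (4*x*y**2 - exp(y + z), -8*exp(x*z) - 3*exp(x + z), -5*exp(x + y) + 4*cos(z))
(8*x*exp(x*z) - 5*exp(x + y) + 3*exp(x + z), 5*exp(x + y) - exp(y + z), -8*x*y - 8*z*exp(x*z) - 3*exp(x + z) + exp(y + z))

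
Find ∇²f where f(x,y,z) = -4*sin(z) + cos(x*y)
-x**2*cos(x*y) - y**2*cos(x*y) + 4*sin(z)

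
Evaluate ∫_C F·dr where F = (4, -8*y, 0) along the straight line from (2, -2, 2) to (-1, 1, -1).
0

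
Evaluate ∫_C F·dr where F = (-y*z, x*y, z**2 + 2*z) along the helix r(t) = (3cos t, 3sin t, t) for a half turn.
pi**3/3 + 18 + 13*pi**2/4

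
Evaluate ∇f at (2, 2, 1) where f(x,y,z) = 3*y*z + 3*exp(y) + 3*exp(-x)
(-3*exp(-2), 3 + 3*exp(2), 6)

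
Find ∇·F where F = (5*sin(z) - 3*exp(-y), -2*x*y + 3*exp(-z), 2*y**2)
-2*x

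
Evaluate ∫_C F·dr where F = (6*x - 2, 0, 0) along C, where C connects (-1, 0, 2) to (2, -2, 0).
3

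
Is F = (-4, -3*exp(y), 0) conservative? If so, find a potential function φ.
Yes, F is conservative. φ = -4*x - 3*exp(y)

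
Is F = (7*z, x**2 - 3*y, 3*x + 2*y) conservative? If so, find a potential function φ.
No, ∇×F = (2, 4, 2*x) ≠ 0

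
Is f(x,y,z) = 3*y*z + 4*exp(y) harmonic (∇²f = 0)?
No, ∇²f = 4*exp(y)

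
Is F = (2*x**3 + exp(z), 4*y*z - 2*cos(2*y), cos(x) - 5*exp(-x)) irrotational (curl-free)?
No, ∇×F = (-4*y, exp(z) + sin(x) - 5*exp(-x), 0)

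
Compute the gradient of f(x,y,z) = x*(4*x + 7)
(8*x + 7, 0, 0)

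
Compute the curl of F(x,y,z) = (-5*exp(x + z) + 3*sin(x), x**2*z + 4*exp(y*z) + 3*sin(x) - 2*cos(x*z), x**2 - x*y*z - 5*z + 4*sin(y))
(-x**2 - x*z - 2*x*sin(x*z) - 4*y*exp(y*z) + 4*cos(y), -2*x + y*z - 5*exp(x + z), 2*x*z + 2*z*sin(x*z) + 3*cos(x))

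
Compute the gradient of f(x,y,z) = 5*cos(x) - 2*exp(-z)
(-5*sin(x), 0, 2*exp(-z))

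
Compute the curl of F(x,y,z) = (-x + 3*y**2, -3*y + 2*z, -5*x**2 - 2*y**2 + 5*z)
(-4*y - 2, 10*x, -6*y)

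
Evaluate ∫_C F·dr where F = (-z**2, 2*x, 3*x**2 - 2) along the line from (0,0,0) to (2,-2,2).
-8/3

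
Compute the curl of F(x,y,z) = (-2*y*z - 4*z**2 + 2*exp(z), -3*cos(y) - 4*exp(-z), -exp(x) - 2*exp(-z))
(-4*exp(-z), -2*y - 8*z + exp(x) + 2*exp(z), 2*z)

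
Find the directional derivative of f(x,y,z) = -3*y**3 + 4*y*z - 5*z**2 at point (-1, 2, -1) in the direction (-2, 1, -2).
-76/3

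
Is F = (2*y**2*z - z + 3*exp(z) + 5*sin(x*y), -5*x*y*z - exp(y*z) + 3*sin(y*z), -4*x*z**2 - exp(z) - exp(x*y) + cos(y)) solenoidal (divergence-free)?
No, ∇·F = -13*x*z + 5*y*cos(x*y) - z*exp(y*z) + 3*z*cos(y*z) - exp(z)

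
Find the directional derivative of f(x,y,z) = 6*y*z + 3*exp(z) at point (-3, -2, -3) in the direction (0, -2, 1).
3*sqrt(5)*(1 + 8*exp(3))*exp(-3)/5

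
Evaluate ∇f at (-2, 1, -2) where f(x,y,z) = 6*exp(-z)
(0, 0, -6*exp(2))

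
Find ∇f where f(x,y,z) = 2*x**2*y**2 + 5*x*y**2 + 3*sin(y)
(y**2*(4*x + 5), 4*x**2*y + 10*x*y + 3*cos(y), 0)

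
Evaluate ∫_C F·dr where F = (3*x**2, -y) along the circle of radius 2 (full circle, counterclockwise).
0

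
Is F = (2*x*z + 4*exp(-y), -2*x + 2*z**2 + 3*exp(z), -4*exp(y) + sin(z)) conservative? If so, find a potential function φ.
No, ∇×F = (-4*z - 4*exp(y) - 3*exp(z), 2*x, -2 + 4*exp(-y)) ≠ 0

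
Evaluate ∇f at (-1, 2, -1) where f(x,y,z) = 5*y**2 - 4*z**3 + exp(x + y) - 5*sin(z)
(E, E + 20, -12 - 5*cos(1))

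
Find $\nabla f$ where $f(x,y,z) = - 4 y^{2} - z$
(0, -8*y, -1)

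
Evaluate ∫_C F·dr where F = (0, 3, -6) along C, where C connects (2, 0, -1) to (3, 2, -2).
12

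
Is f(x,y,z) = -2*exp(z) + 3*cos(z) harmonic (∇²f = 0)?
No, ∇²f = -2*exp(z) - 3*cos(z)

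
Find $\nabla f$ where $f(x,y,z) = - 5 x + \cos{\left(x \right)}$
(-sin(x) - 5, 0, 0)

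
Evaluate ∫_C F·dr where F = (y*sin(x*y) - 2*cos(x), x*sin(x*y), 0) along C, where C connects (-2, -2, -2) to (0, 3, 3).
-2*sin(2) - 1 + cos(4)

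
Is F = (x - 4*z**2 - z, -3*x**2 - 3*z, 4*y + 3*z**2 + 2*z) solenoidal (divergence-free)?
No, ∇·F = 6*z + 3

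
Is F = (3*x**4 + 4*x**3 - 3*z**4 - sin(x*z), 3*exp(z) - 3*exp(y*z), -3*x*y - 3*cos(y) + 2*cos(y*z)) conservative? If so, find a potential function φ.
No, ∇×F = (-3*x + 3*y*exp(y*z) - 2*z*sin(y*z) - 3*exp(z) + 3*sin(y), -x*cos(x*z) + 3*y - 12*z**3, 0) ≠ 0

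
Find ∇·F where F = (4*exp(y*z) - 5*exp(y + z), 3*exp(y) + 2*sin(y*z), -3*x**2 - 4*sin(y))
2*z*cos(y*z) + 3*exp(y)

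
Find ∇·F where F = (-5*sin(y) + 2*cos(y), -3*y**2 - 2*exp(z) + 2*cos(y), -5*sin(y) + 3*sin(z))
-6*y - 2*sin(y) + 3*cos(z)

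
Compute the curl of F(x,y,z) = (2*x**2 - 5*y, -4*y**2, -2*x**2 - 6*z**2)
(0, 4*x, 5)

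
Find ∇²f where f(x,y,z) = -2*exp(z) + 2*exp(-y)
-2*exp(z) + 2*exp(-y)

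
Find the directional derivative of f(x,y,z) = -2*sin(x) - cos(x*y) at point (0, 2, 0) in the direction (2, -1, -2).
-4/3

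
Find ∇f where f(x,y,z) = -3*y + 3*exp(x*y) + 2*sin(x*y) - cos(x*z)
(3*y*exp(x*y) + 2*y*cos(x*y) + z*sin(x*z), 3*x*exp(x*y) + 2*x*cos(x*y) - 3, x*sin(x*z))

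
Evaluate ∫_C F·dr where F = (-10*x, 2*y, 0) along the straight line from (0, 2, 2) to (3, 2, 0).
-45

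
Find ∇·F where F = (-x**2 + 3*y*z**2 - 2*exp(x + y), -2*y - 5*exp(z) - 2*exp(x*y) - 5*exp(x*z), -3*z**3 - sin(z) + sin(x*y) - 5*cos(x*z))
-2*x*exp(x*y) + 5*x*sin(x*z) - 2*x - 9*z**2 - 2*exp(x + y) - cos(z) - 2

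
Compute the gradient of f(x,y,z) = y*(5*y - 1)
(0, 10*y - 1, 0)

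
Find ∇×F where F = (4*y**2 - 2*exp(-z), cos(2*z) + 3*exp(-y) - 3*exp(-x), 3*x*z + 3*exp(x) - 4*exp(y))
(-4*exp(y) + 2*sin(2*z), -3*z - 3*exp(x) + 2*exp(-z), -8*y + 3*exp(-x))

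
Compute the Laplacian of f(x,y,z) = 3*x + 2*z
0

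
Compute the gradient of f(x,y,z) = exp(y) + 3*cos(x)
(-3*sin(x), exp(y), 0)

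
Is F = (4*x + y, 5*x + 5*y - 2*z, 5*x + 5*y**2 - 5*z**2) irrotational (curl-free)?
No, ∇×F = (10*y + 2, -5, 4)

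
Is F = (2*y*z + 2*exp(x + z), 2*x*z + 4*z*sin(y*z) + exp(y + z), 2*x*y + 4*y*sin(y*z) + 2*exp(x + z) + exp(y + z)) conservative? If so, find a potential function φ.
Yes, F is conservative. φ = 2*x*y*z + 2*exp(x + z) + exp(y + z) - 4*cos(y*z)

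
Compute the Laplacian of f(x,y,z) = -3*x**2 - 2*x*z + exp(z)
exp(z) - 6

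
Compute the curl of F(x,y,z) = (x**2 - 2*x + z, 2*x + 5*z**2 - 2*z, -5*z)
(2 - 10*z, 1, 2)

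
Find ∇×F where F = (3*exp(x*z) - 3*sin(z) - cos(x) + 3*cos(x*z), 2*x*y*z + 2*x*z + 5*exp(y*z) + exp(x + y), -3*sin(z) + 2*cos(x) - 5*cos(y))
(-2*x*y - 2*x - 5*y*exp(y*z) + 5*sin(y), 3*x*exp(x*z) - 3*x*sin(x*z) + 2*sin(x) - 3*cos(z), 2*y*z + 2*z + exp(x + y))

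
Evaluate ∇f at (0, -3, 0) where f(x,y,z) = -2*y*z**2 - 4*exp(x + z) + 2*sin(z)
(-4, 0, -2)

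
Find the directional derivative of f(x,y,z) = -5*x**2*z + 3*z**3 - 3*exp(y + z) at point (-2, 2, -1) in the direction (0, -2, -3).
3*sqrt(13)*(11 + 5*E)/13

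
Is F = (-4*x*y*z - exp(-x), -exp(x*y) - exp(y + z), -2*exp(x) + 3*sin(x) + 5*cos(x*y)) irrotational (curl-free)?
No, ∇×F = (-5*x*sin(x*y) + exp(y + z), -4*x*y + 5*y*sin(x*y) + 2*exp(x) - 3*cos(x), 4*x*z - y*exp(x*y))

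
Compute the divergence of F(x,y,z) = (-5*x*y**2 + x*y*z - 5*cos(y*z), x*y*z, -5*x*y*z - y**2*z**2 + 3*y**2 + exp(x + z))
-5*x*y + x*z - 2*y**2*z - 5*y**2 + y*z + exp(x + z)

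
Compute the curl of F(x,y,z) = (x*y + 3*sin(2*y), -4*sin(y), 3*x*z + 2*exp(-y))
(-2*exp(-y), -3*z, -x - 6*cos(2*y))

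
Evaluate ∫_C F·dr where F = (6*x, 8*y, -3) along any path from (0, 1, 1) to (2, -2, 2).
21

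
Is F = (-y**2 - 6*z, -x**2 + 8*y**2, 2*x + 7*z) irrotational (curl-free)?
No, ∇×F = (0, -8, -2*x + 2*y)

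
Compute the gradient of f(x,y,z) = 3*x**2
(6*x, 0, 0)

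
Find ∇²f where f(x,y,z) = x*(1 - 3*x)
-6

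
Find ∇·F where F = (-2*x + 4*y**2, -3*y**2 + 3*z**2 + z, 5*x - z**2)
-6*y - 2*z - 2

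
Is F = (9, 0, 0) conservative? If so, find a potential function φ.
Yes, F is conservative. φ = 9*x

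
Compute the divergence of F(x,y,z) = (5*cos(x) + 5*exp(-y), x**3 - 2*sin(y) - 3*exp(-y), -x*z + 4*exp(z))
-x + 4*exp(z) - 5*sin(x) - 2*cos(y) + 3*exp(-y)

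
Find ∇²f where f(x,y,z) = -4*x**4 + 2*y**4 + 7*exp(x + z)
-48*x**2 + 24*y**2 + 14*exp(x + z)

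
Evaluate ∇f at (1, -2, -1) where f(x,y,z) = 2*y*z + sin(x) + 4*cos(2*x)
(-8*sin(2) + cos(1), -2, -4)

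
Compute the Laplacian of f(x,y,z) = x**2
2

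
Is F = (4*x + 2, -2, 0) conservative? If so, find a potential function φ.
Yes, F is conservative. φ = 2*x**2 + 2*x - 2*y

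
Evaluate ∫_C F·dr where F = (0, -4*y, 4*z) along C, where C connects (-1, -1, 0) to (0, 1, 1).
2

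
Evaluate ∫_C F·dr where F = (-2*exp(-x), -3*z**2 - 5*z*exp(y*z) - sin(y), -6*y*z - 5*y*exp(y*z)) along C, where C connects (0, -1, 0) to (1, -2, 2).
-cos(1) + cos(2) - 5*exp(-4) + 2*exp(-1) + 27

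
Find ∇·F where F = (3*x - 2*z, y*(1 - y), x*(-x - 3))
4 - 2*y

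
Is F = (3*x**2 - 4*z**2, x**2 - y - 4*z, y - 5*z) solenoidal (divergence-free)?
No, ∇·F = 6*x - 6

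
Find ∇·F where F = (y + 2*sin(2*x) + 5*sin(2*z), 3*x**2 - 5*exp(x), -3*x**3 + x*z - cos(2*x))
x + 4*cos(2*x)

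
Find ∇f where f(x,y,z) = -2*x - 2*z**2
(-2, 0, -4*z)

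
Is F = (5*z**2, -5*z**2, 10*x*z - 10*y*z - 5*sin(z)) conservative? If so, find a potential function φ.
Yes, F is conservative. φ = 5*x*z**2 - 5*y*z**2 + 5*cos(z)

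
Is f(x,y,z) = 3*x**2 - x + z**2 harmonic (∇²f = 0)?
No, ∇²f = 8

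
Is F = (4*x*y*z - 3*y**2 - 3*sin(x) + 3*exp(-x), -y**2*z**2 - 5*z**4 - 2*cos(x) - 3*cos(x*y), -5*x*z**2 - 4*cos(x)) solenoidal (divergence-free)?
No, ∇·F = -10*x*z + 3*x*sin(x*y) - 2*y*z**2 + 4*y*z - 3*cos(x) - 3*exp(-x)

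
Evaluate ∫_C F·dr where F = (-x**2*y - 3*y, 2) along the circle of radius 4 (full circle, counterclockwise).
112*pi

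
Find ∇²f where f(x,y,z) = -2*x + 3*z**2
6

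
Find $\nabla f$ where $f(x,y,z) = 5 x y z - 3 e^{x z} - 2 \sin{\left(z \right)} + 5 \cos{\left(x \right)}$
(5*y*z - 3*z*exp(x*z) - 5*sin(x), 5*x*z, 5*x*y - 3*x*exp(x*z) - 2*cos(z))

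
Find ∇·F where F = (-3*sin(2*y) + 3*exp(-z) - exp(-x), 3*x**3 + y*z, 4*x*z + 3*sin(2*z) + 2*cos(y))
4*x + z + 6*cos(2*z) + exp(-x)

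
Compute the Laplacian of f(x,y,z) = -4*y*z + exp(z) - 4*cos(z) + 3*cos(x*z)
-3*x**2*cos(x*z) - 3*z**2*cos(x*z) + exp(z) + 4*cos(z)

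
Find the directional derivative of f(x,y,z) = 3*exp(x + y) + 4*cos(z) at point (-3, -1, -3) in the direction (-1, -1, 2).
sqrt(6)*(-3 + 4*exp(4)*sin(3))*exp(-4)/3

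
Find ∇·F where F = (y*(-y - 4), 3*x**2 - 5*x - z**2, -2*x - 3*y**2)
0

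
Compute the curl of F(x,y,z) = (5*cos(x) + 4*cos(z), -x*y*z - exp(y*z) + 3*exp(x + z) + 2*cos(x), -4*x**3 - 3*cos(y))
(x*y + y*exp(y*z) - 3*exp(x + z) + 3*sin(y), 12*x**2 - 4*sin(z), -y*z + 3*exp(x + z) - 2*sin(x))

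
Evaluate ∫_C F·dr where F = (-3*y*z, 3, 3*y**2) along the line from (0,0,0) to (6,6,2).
18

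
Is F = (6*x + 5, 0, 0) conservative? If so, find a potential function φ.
Yes, F is conservative. φ = x*(3*x + 5)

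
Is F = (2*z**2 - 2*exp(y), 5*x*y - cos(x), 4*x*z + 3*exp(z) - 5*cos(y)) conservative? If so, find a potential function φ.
No, ∇×F = (5*sin(y), 0, 5*y + 2*exp(y) + sin(x)) ≠ 0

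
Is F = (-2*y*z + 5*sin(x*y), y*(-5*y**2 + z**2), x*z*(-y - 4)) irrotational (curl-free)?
No, ∇×F = (z*(-x - 2*y), -2*y + z*(y + 4), -5*x*cos(x*y) + 2*z)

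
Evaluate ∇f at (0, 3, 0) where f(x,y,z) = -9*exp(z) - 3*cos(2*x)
(0, 0, -9)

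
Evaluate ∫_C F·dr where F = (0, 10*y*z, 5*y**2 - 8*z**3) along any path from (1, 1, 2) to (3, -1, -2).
-20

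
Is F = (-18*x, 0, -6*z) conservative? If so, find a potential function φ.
Yes, F is conservative. φ = -9*x**2 - 3*z**2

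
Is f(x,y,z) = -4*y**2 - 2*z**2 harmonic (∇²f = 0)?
No, ∇²f = -12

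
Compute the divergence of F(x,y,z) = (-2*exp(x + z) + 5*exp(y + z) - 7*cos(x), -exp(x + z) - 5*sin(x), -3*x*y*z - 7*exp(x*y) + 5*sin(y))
-3*x*y - 2*exp(x + z) + 7*sin(x)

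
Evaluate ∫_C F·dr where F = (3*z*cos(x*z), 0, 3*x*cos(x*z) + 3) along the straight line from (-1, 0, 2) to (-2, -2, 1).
-3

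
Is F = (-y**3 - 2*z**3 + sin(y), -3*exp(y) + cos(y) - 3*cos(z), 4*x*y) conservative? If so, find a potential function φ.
No, ∇×F = (4*x - 3*sin(z), -4*y - 6*z**2, 3*y**2 - cos(y)) ≠ 0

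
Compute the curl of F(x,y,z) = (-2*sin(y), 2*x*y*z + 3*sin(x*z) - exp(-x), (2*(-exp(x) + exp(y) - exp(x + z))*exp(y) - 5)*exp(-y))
(-2*x*y - 3*x*cos(x*z) + 2*exp(y) + 5*exp(-y), 2*exp(x) + 2*exp(x + z), 2*y*z + 3*z*cos(x*z) + 2*cos(y) + exp(-x))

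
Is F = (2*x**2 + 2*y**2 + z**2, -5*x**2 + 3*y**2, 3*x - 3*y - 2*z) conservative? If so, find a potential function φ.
No, ∇×F = (-3, 2*z - 3, -10*x - 4*y) ≠ 0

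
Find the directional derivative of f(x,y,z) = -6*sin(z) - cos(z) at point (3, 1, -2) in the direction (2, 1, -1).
sqrt(6)*(cos(2) + sin(2)/6)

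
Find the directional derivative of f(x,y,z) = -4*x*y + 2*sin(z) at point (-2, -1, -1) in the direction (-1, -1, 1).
2*sqrt(3)*(-6 + cos(1))/3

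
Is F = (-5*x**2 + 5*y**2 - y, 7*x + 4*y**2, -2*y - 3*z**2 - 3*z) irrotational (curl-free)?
No, ∇×F = (-2, 0, 8 - 10*y)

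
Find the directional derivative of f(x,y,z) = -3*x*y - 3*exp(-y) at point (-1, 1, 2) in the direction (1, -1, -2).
sqrt(6)*(-E - 1/2)*exp(-1)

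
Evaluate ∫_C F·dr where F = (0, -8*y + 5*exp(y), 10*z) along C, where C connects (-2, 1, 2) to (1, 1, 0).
-20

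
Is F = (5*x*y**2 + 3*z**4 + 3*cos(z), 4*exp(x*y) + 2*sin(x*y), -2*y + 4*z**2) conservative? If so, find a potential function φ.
No, ∇×F = (-2, 12*z**3 - 3*sin(z), 2*y*(-5*x + 2*exp(x*y) + cos(x*y))) ≠ 0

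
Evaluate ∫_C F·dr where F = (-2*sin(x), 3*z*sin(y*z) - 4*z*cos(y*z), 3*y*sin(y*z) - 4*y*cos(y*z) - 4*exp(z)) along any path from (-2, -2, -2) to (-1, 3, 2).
-4*exp(2) + 4*sin(4) - 3*cos(6) + 3*cos(4) + 4*exp(-2) - 2*cos(2) + 2*cos(1) - 4*sin(6)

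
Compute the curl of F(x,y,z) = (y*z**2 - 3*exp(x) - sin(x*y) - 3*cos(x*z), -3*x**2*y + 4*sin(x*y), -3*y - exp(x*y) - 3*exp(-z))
(-x*exp(x*y) - 3, 3*x*sin(x*z) + 2*y*z + y*exp(x*y), -6*x*y + x*cos(x*y) + 4*y*cos(x*y) - z**2)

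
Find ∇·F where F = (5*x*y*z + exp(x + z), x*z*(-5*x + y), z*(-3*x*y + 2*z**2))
-3*x*y + x*z + 5*y*z + 6*z**2 + exp(x + z)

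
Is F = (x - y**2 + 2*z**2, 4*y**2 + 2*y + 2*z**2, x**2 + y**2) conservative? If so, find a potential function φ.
No, ∇×F = (2*y - 4*z, -2*x + 4*z, 2*y) ≠ 0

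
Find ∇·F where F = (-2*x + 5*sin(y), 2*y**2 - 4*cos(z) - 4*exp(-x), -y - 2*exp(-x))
4*y - 2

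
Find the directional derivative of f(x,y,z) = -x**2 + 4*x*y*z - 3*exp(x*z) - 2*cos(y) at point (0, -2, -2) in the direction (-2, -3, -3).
sqrt(22)*(-22 + 3*sin(2))/11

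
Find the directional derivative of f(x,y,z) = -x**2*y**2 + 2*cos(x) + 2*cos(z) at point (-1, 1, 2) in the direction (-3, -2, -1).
sqrt(14)*(-3*sin(1) - 1 + sin(2))/7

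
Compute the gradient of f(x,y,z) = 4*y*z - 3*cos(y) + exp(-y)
(0, 4*z + 3*sin(y) - exp(-y), 4*y)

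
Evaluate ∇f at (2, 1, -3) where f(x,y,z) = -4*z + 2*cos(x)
(-2*sin(2), 0, -4)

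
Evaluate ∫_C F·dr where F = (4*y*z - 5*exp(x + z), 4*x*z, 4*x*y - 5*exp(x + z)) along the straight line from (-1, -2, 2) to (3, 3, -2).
-88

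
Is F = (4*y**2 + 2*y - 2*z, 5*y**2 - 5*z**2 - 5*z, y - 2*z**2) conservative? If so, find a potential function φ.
No, ∇×F = (10*z + 6, -2, -8*y - 2) ≠ 0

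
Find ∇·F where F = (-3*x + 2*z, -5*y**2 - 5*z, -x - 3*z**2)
-10*y - 6*z - 3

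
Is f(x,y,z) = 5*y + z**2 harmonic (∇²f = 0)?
No, ∇²f = 2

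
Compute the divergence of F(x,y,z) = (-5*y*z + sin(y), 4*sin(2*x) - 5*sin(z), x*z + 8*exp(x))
x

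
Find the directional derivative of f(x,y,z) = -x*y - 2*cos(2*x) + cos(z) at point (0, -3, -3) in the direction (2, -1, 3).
3*sqrt(14)*(sin(3) + 2)/14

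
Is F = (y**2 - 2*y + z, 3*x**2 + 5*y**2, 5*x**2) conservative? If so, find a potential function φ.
No, ∇×F = (0, 1 - 10*x, 6*x - 2*y + 2) ≠ 0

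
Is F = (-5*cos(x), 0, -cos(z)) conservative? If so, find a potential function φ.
Yes, F is conservative. φ = -5*sin(x) - sin(z)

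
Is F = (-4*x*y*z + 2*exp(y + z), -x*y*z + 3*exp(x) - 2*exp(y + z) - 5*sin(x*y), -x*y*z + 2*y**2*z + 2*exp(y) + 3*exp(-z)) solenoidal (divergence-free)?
No, ∇·F = -x*y - x*z - 5*x*cos(x*y) + 2*y**2 - 4*y*z - 2*exp(y + z) - 3*exp(-z)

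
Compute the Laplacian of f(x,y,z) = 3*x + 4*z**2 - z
8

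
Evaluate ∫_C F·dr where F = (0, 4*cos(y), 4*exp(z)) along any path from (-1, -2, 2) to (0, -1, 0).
-4*exp(2) - 4*sin(1) + 4*sin(2) + 4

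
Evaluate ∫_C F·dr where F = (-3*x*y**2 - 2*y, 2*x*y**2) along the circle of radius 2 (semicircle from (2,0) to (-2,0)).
8*pi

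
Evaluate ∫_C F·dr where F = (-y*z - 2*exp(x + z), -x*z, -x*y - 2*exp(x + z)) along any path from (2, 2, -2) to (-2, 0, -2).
-6 - 2*exp(-4)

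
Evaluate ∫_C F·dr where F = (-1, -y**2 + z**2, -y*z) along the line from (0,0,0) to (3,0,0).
-3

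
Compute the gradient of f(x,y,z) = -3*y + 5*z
(0, -3, 5)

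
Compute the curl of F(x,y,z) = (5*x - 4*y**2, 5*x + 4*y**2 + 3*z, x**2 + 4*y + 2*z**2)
(1, -2*x, 8*y + 5)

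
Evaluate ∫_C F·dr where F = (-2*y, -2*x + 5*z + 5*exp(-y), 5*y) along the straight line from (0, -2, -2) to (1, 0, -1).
-25 + 5*exp(2)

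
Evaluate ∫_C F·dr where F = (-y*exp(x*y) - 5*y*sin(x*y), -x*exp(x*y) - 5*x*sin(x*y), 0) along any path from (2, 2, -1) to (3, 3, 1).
-exp(9) + 5*cos(9) - 5*cos(4) + exp(4)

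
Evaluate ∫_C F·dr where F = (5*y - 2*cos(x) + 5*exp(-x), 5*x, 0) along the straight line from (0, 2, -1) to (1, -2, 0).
-5 - 5*exp(-1) - 2*sin(1)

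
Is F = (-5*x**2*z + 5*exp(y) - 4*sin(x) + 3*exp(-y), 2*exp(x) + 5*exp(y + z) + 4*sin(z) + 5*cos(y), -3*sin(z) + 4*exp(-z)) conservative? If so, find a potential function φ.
No, ∇×F = (-5*exp(y + z) - 4*cos(z), -5*x**2, 2*exp(x) - 5*exp(y) + 3*exp(-y)) ≠ 0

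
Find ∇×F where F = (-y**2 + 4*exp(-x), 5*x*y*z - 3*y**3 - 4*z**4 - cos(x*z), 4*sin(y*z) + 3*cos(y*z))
(-5*x*y - x*sin(x*z) + 16*z**3 - 3*z*sin(y*z) + 4*z*cos(y*z), 0, 5*y*z + 2*y + z*sin(x*z))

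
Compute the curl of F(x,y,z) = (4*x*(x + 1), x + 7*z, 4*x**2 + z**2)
(-7, -8*x, 1)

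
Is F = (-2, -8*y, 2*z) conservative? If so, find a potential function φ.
Yes, F is conservative. φ = -2*x - 4*y**2 + z**2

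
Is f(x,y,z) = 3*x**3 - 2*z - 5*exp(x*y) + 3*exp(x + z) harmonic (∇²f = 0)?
No, ∇²f = -5*x**2*exp(x*y) + 18*x - 5*y**2*exp(x*y) + 6*exp(x + z)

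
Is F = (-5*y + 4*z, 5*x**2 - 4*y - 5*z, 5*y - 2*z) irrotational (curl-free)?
No, ∇×F = (10, 4, 10*x + 5)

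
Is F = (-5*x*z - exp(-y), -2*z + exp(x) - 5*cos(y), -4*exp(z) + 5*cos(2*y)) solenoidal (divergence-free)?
No, ∇·F = -5*z - 4*exp(z) + 5*sin(y)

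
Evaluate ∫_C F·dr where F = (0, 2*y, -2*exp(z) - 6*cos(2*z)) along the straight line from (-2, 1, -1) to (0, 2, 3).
-2*exp(3) - 3*sin(2) + 2*exp(-1) - 3*sin(6) + 3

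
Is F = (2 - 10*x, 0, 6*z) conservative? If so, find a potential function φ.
Yes, F is conservative. φ = -5*x**2 + 2*x + 3*z**2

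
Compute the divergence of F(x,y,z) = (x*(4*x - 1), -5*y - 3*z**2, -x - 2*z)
8*x - 8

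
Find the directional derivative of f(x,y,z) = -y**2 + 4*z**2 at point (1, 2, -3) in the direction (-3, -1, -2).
26*sqrt(14)/7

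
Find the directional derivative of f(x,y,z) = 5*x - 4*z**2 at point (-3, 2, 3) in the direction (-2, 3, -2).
38*sqrt(17)/17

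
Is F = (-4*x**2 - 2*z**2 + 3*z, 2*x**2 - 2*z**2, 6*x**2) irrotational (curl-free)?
No, ∇×F = (4*z, -12*x - 4*z + 3, 4*x)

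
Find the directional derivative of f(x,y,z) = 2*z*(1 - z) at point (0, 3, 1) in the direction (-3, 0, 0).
0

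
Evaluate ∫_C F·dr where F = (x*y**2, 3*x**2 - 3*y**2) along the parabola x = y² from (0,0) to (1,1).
-1/15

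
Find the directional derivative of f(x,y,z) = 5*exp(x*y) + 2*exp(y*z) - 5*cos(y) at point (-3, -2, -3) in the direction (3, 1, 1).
-5*sqrt(11)*(sin(2) + 11*exp(6))/11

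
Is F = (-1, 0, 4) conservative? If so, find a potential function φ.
Yes, F is conservative. φ = -x + 4*z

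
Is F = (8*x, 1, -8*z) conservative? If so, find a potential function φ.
Yes, F is conservative. φ = 4*x**2 + y - 4*z**2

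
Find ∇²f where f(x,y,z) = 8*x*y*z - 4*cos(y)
4*cos(y)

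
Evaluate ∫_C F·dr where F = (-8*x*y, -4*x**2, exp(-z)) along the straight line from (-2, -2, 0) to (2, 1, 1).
-47 - exp(-1)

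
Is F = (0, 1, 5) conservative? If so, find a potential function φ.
Yes, F is conservative. φ = y + 5*z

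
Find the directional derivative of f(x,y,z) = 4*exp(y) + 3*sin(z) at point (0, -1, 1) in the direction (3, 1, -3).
sqrt(19)*(-9*E*cos(1) + 4)*exp(-1)/19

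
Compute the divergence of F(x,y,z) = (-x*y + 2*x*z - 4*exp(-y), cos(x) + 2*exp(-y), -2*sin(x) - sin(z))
-y + 2*z - cos(z) - 2*exp(-y)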